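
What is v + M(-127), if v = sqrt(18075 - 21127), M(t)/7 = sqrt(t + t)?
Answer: I*(2*sqrt(763) + 7*sqrt(254)) ≈ 166.81*I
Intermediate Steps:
M(t) = 7*sqrt(2)*sqrt(t) (M(t) = 7*sqrt(t + t) = 7*sqrt(2*t) = 7*(sqrt(2)*sqrt(t)) = 7*sqrt(2)*sqrt(t))
v = 2*I*sqrt(763) (v = sqrt(-3052) = 2*I*sqrt(763) ≈ 55.245*I)
v + M(-127) = 2*I*sqrt(763) + 7*sqrt(2)*sqrt(-127) = 2*I*sqrt(763) + 7*sqrt(2)*(I*sqrt(127)) = 2*I*sqrt(763) + 7*I*sqrt(254)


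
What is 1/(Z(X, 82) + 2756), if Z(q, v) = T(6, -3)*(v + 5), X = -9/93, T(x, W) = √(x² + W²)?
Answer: 2756/7254931 - 261*√5/7254931 ≈ 0.00029944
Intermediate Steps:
T(x, W) = √(W² + x²)
X = -3/31 (X = -9*1/93 = -3/31 ≈ -0.096774)
Z(q, v) = 3*√5*(5 + v) (Z(q, v) = √((-3)² + 6²)*(v + 5) = √(9 + 36)*(5 + v) = √45*(5 + v) = (3*√5)*(5 + v) = 3*√5*(5 + v))
1/(Z(X, 82) + 2756) = 1/(3*√5*(5 + 82) + 2756) = 1/(3*√5*87 + 2756) = 1/(261*√5 + 2756) = 1/(2756 + 261*√5)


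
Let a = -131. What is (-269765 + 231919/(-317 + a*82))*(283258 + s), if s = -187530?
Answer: -285610524033312/11059 ≈ -2.5826e+10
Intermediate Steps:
(-269765 + 231919/(-317 + a*82))*(283258 + s) = (-269765 + 231919/(-317 - 131*82))*(283258 - 187530) = (-269765 + 231919/(-317 - 10742))*95728 = (-269765 + 231919/(-11059))*95728 = (-269765 + 231919*(-1/11059))*95728 = (-269765 - 231919/11059)*95728 = -2983563054/11059*95728 = -285610524033312/11059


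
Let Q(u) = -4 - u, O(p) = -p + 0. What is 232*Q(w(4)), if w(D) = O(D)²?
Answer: -4640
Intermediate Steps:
O(p) = -p
w(D) = D² (w(D) = (-D)² = D²)
232*Q(w(4)) = 232*(-4 - 1*4²) = 232*(-4 - 1*16) = 232*(-4 - 16) = 232*(-20) = -4640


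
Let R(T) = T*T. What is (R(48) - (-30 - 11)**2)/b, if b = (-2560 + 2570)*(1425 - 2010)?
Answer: -623/5850 ≈ -0.10650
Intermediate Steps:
b = -5850 (b = 10*(-585) = -5850)
R(T) = T**2
(R(48) - (-30 - 11)**2)/b = (48**2 - (-30 - 11)**2)/(-5850) = (2304 - 1*(-41)**2)*(-1/5850) = (2304 - 1*1681)*(-1/5850) = (2304 - 1681)*(-1/5850) = 623*(-1/5850) = -623/5850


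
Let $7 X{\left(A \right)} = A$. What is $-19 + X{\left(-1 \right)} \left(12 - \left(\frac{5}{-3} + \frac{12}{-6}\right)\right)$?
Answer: $- \frac{446}{21} \approx -21.238$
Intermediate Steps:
$X{\left(A \right)} = \frac{A}{7}$
$-19 + X{\left(-1 \right)} \left(12 - \left(\frac{5}{-3} + \frac{12}{-6}\right)\right) = -19 + \frac{1}{7} \left(-1\right) \left(12 - \left(\frac{5}{-3} + \frac{12}{-6}\right)\right) = -19 - \frac{12 - \left(5 \left(- \frac{1}{3}\right) + 12 \left(- \frac{1}{6}\right)\right)}{7} = -19 - \frac{12 - \left(- \frac{5}{3} - 2\right)}{7} = -19 - \frac{12 - - \frac{11}{3}}{7} = -19 - \frac{12 + \frac{11}{3}}{7} = -19 - \frac{47}{21} = - \frac{446}{21}$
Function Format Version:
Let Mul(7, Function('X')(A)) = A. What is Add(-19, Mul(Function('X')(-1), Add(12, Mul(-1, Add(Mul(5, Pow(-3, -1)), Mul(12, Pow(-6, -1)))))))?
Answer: Rational(-446, 21) ≈ -21.238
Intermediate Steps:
Function('X')(A) = Mul(Rational(1, 7), A)
Add(-19, Mul(Function('X')(-1), Add(12, Mul(-1, Add(Mul(5, Pow(-3, -1)), Mul(12, Pow(-6, -1))))))) = Add(-19, Mul(Mul(Rational(1, 7), -1), Add(12, Mul(-1, Add(Mul(5, Pow(-3, -1)), Mul(12, Pow(-6, -1))))))) = Add(-19, Mul(Rational(-1, 7), Add(12, Mul(-1, Add(Mul(5, Rational(-1, 3)), Mul(12, Rational(-1, 6))))))) = Add(-19, Mul(Rational(-1, 7), Add(12, Mul(-1, Add(Rational(-5, 3), -2))))) = Add(-19, Mul(Rational(-1, 7), Add(12, Mul(-1, Rational(-11, 3))))) = Add(-19, Mul(Rational(-1, 7), Add(12, Rational(11, 3)))) = Add(-19, Mul(Rational(-1, 7), Rational(47, 3))) = Add(-19, Rational(-47, 21)) = Rational(-446, 21)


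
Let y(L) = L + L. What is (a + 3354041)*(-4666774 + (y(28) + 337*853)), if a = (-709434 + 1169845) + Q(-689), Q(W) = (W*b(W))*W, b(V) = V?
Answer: 1415675040100469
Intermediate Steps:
y(L) = 2*L
Q(W) = W³ (Q(W) = (W*W)*W = W²*W = W³)
a = -326622358 (a = (-709434 + 1169845) + (-689)³ = 460411 - 327082769 = -326622358)
(a + 3354041)*(-4666774 + (y(28) + 337*853)) = (-326622358 + 3354041)*(-4666774 + (2*28 + 337*853)) = -323268317*(-4666774 + (56 + 287461)) = -323268317*(-4666774 + 287517) = -323268317*(-4379257) = 1415675040100469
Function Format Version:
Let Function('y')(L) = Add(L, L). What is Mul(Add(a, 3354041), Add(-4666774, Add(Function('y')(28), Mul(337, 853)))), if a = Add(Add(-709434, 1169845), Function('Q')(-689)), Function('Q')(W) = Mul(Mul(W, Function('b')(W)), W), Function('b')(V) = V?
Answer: 1415675040100469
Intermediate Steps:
Function('y')(L) = Mul(2, L)
Function('Q')(W) = Pow(W, 3) (Function('Q')(W) = Mul(Mul(W, W), W) = Mul(Pow(W, 2), W) = Pow(W, 3))
a = -326622358 (a = Add(Add(-709434, 1169845), Pow(-689, 3)) = Add(460411, -327082769) = -326622358)
Mul(Add(a, 3354041), Add(-4666774, Add(Function('y')(28), Mul(337, 853)))) = Mul(Add(-326622358, 3354041), Add(-4666774, Add(Mul(2, 28), Mul(337, 853)))) = Mul(-323268317, Add(-4666774, Add(56, 287461))) = Mul(-323268317, Add(-4666774, 287517)) = Mul(-323268317, -4379257) = 1415675040100469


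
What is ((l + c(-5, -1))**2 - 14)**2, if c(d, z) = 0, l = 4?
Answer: 4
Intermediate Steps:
((l + c(-5, -1))**2 - 14)**2 = ((4 + 0)**2 - 14)**2 = (4**2 - 14)**2 = (16 - 14)**2 = 2**2 = 4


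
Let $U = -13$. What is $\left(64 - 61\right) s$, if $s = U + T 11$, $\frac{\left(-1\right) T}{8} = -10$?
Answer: $2601$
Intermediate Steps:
$T = 80$ ($T = \left(-8\right) \left(-10\right) = 80$)
$s = 867$ ($s = -13 + 80 \cdot 11 = -13 + 880 = 867$)
$\left(64 - 61\right) s = \left(64 - 61\right) 867 = 3 \cdot 867 = 2601$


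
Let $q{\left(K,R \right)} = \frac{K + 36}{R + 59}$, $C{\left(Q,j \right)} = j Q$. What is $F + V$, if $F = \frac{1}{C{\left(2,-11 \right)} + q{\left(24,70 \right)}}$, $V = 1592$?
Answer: $\frac{1474149}{926} \approx 1592.0$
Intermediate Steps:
$C{\left(Q,j \right)} = Q j$
$q{\left(K,R \right)} = \frac{36 + K}{59 + R}$
$F = - \frac{43}{926}$ ($F = \frac{1}{2 \left(-11\right) + \frac{36 + 24}{59 + 70}} = \frac{1}{-22 + \frac{1}{129} \cdot 60} = \frac{1}{-22 + \frac{20}{43}} = \frac{1}{- \frac{926}{43}} = - \frac{43}{926} \approx -0.046436$)
$F + V = - \frac{43}{926} + 1592 = \frac{1474149}{926}$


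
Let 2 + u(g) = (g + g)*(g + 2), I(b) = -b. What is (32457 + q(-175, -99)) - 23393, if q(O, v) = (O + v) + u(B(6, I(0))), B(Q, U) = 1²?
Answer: 8794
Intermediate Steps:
B(Q, U) = 1
u(g) = -2 + 2*g*(2 + g) (u(g) = -2 + (g + g)*(g + 2) = -2 + (2*g)*(2 + g) = -2 + 2*g*(2 + g))
q(O, v) = 4 + O + v (q(O, v) = (O + v) + (-2 + 2*1² + 4*1) = (O + v) + (-2 + 2*1 + 4) = (O + v) + (-2 + 2 + 4) = (O + v) + 4 = 4 + O + v)
(32457 + q(-175, -99)) - 23393 = (32457 + (4 - 175 - 99)) - 23393 = (32457 - 270) - 23393 = 32187 - 23393 = 8794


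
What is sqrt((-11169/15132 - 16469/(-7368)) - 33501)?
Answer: I*sqrt(722949195461336610)/4645524 ≈ 183.03*I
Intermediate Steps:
sqrt((-11169/15132 - 16469/(-7368)) - 33501) = sqrt((-11169*1/15132 - 16469*(-1/7368)) - 33501) = sqrt((-3723/5044 + 16469/7368) - 33501) = sqrt(13909643/9291048 - 33501) = sqrt(-311245489405/9291048) = I*sqrt(722949195461336610)/4645524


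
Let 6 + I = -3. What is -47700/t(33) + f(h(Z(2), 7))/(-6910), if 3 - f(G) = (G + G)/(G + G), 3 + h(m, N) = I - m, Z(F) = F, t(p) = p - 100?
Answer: 164803433/231485 ≈ 711.94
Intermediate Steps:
t(p) = -100 + p
I = -9 (I = -6 - 3 = -9)
h(m, N) = -12 - m (h(m, N) = -3 + (-9 - m) = -12 - m)
f(G) = 2 (f(G) = 3 - (G + G)/(G + G) = 3 - 2*G/(2*G) = 3 - 2*G*1/(2*G) = 3 - 1*1 = 3 - 1 = 2)
-47700/t(33) + f(h(Z(2), 7))/(-6910) = -47700/(-100 + 33) + 2/(-6910) = -47700/(-67) + 2*(-1/6910) = -47700*(-1/67) - 1/3455 = 47700/67 - 1/3455 = 164803433/231485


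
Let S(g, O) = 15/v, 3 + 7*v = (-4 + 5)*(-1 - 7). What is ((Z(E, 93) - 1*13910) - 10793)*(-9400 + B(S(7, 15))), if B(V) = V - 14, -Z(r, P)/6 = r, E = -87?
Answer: 2506578279/11 ≈ 2.2787e+8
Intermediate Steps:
Z(r, P) = -6*r
v = -11/7 (v = -3/7 + ((-4 + 5)*(-1 - 7))/7 = -3/7 + (1*(-8))/7 = -3/7 + (⅐)*(-8) = -3/7 - 8/7 = -11/7 ≈ -1.5714)
S(g, O) = -105/11 (S(g, O) = 15/(-11/7) = 15*(-7/11) = -105/11)
B(V) = -14 + V
((Z(E, 93) - 1*13910) - 10793)*(-9400 + B(S(7, 15))) = ((-6*(-87) - 1*13910) - 10793)*(-9400 + (-14 - 105/11)) = ((522 - 13910) - 10793)*(-9400 - 259/11) = (-13388 - 10793)*(-103659/11) = -24181*(-103659/11) = 2506578279/11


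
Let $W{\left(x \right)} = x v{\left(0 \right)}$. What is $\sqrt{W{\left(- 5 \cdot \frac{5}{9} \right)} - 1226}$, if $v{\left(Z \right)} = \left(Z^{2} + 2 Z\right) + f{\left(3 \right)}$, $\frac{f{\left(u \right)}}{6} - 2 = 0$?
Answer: $\frac{i \sqrt{11334}}{3} \approx 35.487 i$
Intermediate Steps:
$f{\left(u \right)} = 12$ ($f{\left(u \right)} = 12 + 6 \cdot 0 = 12 + 0 = 12$)
$v{\left(Z \right)} = 12 + Z^{2} + 2 Z$ ($v{\left(Z \right)} = \left(Z^{2} + 2 Z\right) + 12 = 12 + Z^{2} + 2 Z$)
$W{\left(x \right)} = 12 x$ ($W{\left(x \right)} = x \left(12 + 0^{2} + 2 \cdot 0\right) = x \left(12 + 0 + 0\right) = x 12 = 12 x$)
$\sqrt{W{\left(- 5 \cdot \frac{5}{9} \right)} - 1226} = \sqrt{12 \left(- 5 \cdot \frac{5}{9}\right) - 1226} = \sqrt{12 \left(- 5 \cdot 5 \cdot \frac{1}{9}\right) + \left(-1669 + 443\right)} = \sqrt{12 \left(\left(-5\right) \frac{5}{9}\right) - 1226} = \sqrt{12 \left(- \frac{25}{9}\right) - 1226} = \sqrt{- \frac{100}{3} - 1226} = \sqrt{- \frac{3778}{3}} = \frac{i \sqrt{11334}}{3}$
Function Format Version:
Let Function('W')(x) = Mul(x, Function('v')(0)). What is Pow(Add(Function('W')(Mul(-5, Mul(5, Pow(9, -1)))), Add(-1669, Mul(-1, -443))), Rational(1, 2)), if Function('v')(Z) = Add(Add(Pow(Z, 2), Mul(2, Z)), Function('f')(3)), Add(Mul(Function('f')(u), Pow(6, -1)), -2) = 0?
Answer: Mul(Rational(1, 3), I, Pow(11334, Rational(1, 2))) ≈ Mul(35.487, I)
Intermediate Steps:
Function('f')(u) = 12 (Function('f')(u) = Add(12, Mul(6, 0)) = Add(12, 0) = 12)
Function('v')(Z) = Add(12, Pow(Z, 2), Mul(2, Z)) (Function('v')(Z) = Add(Add(Pow(Z, 2), Mul(2, Z)), 12) = Add(12, Pow(Z, 2), Mul(2, Z)))
Function('W')(x) = Mul(12, x) (Function('W')(x) = Mul(x, Add(12, Pow(0, 2), Mul(2, 0))) = Mul(x, Add(12, 0, 0)) = Mul(x, 12) = Mul(12, x))
Pow(Add(Function('W')(Mul(-5, Mul(5, Pow(9, -1)))), Add(-1669, Mul(-1, -443))), Rational(1, 2)) = Pow(Add(Mul(12, Mul(-5, Mul(5, Pow(9, -1)))), Add(-1669, Mul(-1, -443))), Rational(1, 2)) = Pow(Add(Mul(12, Mul(-5, Mul(5, Rational(1, 9)))), Add(-1669, 443)), Rational(1, 2)) = Pow(Add(Mul(12, Mul(-5, Rational(5, 9))), -1226), Rational(1, 2)) = Pow(Add(Mul(12, Rational(-25, 9)), -1226), Rational(1, 2)) = Pow(Add(Rational(-100, 3), -1226), Rational(1, 2)) = Pow(Rational(-3778, 3), Rational(1, 2)) = Mul(Rational(1, 3), I, Pow(11334, Rational(1, 2)))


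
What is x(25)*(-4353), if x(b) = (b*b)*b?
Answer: -68015625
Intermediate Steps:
x(b) = b³ (x(b) = b²*b = b³)
x(25)*(-4353) = 25³*(-4353) = 15625*(-4353) = -68015625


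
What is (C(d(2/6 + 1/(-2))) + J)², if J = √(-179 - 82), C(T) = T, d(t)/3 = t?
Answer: (1 - 6*I*√29)²/4 ≈ -260.75 - 16.155*I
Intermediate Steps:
d(t) = 3*t
J = 3*I*√29 (J = √(-261) = 3*I*√29 ≈ 16.155*I)
(C(d(2/6 + 1/(-2))) + J)² = (3*(2/6 + 1/(-2)) + 3*I*√29)² = (3*(2*(⅙) + 1*(-½)) + 3*I*√29)² = (3*(⅓ - ½) + 3*I*√29)² = (3*(-⅙) + 3*I*√29)² = (-½ + 3*I*√29)²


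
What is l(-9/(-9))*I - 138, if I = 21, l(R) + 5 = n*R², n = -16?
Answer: -579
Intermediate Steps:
l(R) = -5 - 16*R²
l(-9/(-9))*I - 138 = (-5 - 16*1²)*21 - 138 = (-5 - 16*1)*21 - 138 = (-5 - 16)*21 - 138 = -21*21 - 138 = -441 - 138 = -579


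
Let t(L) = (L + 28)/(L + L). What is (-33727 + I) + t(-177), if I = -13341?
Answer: -16661923/354 ≈ -47068.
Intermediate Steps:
t(L) = (28 + L)/(2*L) (t(L) = (28 + L)/((2*L)) = (28 + L)*(1/(2*L)) = (28 + L)/(2*L))
(-33727 + I) + t(-177) = (-33727 - 13341) + (½)*(28 - 177)/(-177) = -47068 + (½)*(-1/177)*(-149) = -47068 + 149/354 = -16661923/354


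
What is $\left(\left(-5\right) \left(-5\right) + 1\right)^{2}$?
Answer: $676$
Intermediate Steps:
$\left(\left(-5\right) \left(-5\right) + 1\right)^{2} = \left(25 + 1\right)^{2} = 26^{2} = 676$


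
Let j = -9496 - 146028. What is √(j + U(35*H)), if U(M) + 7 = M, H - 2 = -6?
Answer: I*√155671 ≈ 394.55*I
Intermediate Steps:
H = -4 (H = 2 - 6 = -4)
U(M) = -7 + M
j = -155524
√(j + U(35*H)) = √(-155524 + (-7 + 35*(-4))) = √(-155524 + (-7 - 140)) = √(-155524 - 147) = √(-155671) = I*√155671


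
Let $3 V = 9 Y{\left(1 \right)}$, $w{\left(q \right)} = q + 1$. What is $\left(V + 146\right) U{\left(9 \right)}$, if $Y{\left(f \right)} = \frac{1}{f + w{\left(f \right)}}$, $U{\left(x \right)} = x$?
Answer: $1323$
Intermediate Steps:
$w{\left(q \right)} = 1 + q$
$Y{\left(f \right)} = \frac{1}{1 + 2 f}$ ($Y{\left(f \right)} = \frac{1}{f + \left(1 + f\right)} = \frac{1}{1 + 2 f}$)
$V = 1$ ($V = \frac{9 \frac{1}{1 + 2 \cdot 1}}{3} = \frac{9 \frac{1}{1 + 2}}{3} = \frac{9 \cdot \frac{1}{3}}{3} = \frac{1}{3} \cdot 3 = 1$)
$\left(V + 146\right) U{\left(9 \right)} = \left(1 + 146\right) 9 = 147 \cdot 9 = 1323$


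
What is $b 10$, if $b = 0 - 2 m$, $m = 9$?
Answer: $-180$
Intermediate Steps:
$b = -18$ ($b = 0 - 18 = -18$)
$b 10 = \left(-18\right) 10 = -180$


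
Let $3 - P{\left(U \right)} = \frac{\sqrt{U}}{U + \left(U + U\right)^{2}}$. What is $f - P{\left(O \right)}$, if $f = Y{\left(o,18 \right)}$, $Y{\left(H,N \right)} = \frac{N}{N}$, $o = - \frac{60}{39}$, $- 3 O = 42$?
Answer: $-2 + \frac{i \sqrt{14}}{770} \approx -2.0 + 0.0048593 i$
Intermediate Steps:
$O = -14$ ($O = \left(- \frac{1}{3}\right) 42 = -14$)
$o = - \frac{20}{13}$ ($o = \left(-60\right) \frac{1}{39} = - \frac{20}{13} \approx -1.5385$)
$Y{\left(H,N \right)} = 1$
$P{\left(U \right)} = 3 - \frac{\sqrt{U}}{U + 4 U^{2}}$ ($P{\left(U \right)} = 3 - \frac{\sqrt{U}}{U + \left(U + U\right)^{2}} = 3 - \frac{\sqrt{U}}{U + \left(2 U\right)^{2}} = 3 - \frac{\sqrt{U}}{U + 4 U^{2}}$)
$f = 1$
$f - P{\left(O \right)} = 1 - \frac{- \sqrt{-14} + 3 \left(-14\right) + 12 \left(-14\right)^{2}}{\left(-14\right) \left(1 + 4 \left(-14\right)\right)} = 1 - - \frac{- i \sqrt{14} - 42 + 12 \cdot 196}{14 \left(1 - 56\right)} = 1 - - \frac{- i \sqrt{14} - 42 + 2352}{14 \left(-55\right)} = 1 - \left(- \frac{1}{14}\right) \left(- \frac{1}{55}\right) \left(2310 - i \sqrt{14}\right) = 1 - \left(3 - \frac{i \sqrt{14}}{770}\right) = -2 + \frac{i \sqrt{14}}{770}$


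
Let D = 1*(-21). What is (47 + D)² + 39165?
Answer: 39841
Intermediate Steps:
D = -21
(47 + D)² + 39165 = (47 - 21)² + 39165 = 26² + 39165 = 676 + 39165 = 39841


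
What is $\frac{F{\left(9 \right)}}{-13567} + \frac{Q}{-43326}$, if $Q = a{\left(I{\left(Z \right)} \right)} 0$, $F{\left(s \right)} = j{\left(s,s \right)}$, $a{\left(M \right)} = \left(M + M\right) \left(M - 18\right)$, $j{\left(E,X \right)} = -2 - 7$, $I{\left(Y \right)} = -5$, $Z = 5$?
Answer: $\frac{9}{13567} \approx 0.00066337$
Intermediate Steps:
$j{\left(E,X \right)} = -9$
$a{\left(M \right)} = 2 M \left(-18 + M\right)$
$F{\left(s \right)} = -9$
$Q = 0$ ($Q = 2 \left(-5\right) \left(-18 - 5\right) 0 = 2 \left(-5\right) \left(-23\right) 0 = 230 \cdot 0 = 0$)
$\frac{F{\left(9 \right)}}{-13567} + \frac{Q}{-43326} = - \frac{9}{-13567} + \frac{0}{-43326} = \left(-9\right) \left(- \frac{1}{13567}\right) + 0 \left(- \frac{1}{43326}\right) = \frac{9}{13567} + 0 = \frac{9}{13567}$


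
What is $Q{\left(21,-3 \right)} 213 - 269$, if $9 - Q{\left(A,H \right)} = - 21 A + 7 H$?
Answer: $100054$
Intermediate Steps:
$Q{\left(A,H \right)} = 9 - 7 H + 21 A$ ($Q{\left(A,H \right)} = 9 - \left(- 21 A + 7 H\right) = 9 + \left(- 7 H + 21 A\right) = 9 - 7 H + 21 A$)
$Q{\left(21,-3 \right)} 213 - 269 = \left(9 - -21 + 21 \cdot 21\right) 213 - 269 = \left(9 + 21 + 441\right) 213 - 269 = 471 \cdot 213 - 269 = 100323 - 269 = 100054$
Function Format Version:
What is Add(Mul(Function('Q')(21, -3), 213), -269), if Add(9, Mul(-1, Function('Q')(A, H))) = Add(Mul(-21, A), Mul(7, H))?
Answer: 100054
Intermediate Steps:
Function('Q')(A, H) = Add(9, Mul(-7, H), Mul(21, A)) (Function('Q')(A, H) = Add(9, Mul(-1, Add(Mul(-21, A), Mul(7, H)))) = Add(9, Add(Mul(-7, H), Mul(21, A))) = Add(9, Mul(-7, H), Mul(21, A)))
Add(Mul(Function('Q')(21, -3), 213), -269) = Add(Mul(Add(9, Mul(-7, -3), Mul(21, 21)), 213), -269) = Add(Mul(Add(9, 21, 441), 213), -269) = Add(Mul(471, 213), -269) = Add(100323, -269) = 100054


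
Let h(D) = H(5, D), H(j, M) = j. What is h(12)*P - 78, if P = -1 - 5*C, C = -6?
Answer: 67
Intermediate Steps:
h(D) = 5
P = 29 (P = -1 - 5*(-6) = -1 + 30 = 29)
h(12)*P - 78 = 5*29 - 78 = 145 - 78 = 67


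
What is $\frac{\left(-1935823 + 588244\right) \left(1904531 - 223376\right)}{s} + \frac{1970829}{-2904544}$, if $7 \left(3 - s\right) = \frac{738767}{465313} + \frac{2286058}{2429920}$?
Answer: $- \frac{8680083486425184096036883617669}{10110361106712553184} \approx -8.5853 \cdot 10^{11}$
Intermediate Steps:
$s = \frac{10442631724683}{3957356777360}$ ($s = 3 - \frac{\frac{738767}{465313} + \frac{2286058}{2429920}}{7} = 3 - \frac{738767 \cdot \frac{1}{465313} + 2286058 \cdot \frac{1}{2429920}}{7} = 3 - \frac{\frac{738767}{465313} + \frac{1143029}{1214960}}{7} = 3 - \frac{1429438607397}{3957356777360} = \frac{10442631724683}{3957356777360} \approx 2.6388$)
$\frac{\left(-1935823 + 588244\right) \left(1904531 - 223376\right)}{s} + \frac{1970829}{-2904544} = \frac{\left(-1935823 + 588244\right) \left(1904531 - 223376\right)}{\frac{10442631724683}{3957356777360}} + \frac{1970829}{-2904544} = \left(-1347579\right) 1681155 \cdot \frac{3957356777360}{10442631724683} + 1970829 \left(- \frac{1}{2904544}\right) = \left(-2265489173745\right) \frac{3957356777360}{10442631724683} - \frac{1970829}{2904544} = - \frac{2988449645251827440804400}{3480877241561} - \frac{1970829}{2904544} = - \frac{8680083486425184096036883617669}{10110361106712553184}$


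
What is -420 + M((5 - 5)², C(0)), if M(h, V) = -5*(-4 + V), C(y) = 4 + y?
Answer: -420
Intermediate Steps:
M(h, V) = 20 - 5*V
-420 + M((5 - 5)², C(0)) = -420 + (20 - 5*(4 + 0)) = -420 + (20 - 5*4) = -420 + (20 - 20) = -420 + 0 = -420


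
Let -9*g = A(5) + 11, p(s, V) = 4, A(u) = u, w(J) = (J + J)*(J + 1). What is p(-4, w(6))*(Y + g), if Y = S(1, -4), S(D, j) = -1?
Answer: -100/9 ≈ -11.111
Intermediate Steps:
w(J) = 2*J*(1 + J) (w(J) = (2*J)*(1 + J) = 2*J*(1 + J))
Y = -1
g = -16/9 (g = -(5 + 11)/9 = -1/9*16 = -16/9 ≈ -1.7778)
p(-4, w(6))*(Y + g) = 4*(-1 - 16/9) = 4*(-25/9) = -100/9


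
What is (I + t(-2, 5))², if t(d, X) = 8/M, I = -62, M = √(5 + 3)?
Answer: 3852 - 248*√2 ≈ 3501.3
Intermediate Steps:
M = 2*√2 (M = √8 = 2*√2 ≈ 2.8284)
t(d, X) = 2*√2 (t(d, X) = 8/((2*√2)) = 8*(√2/4) = 2*√2)
(I + t(-2, 5))² = (-62 + 2*√2)²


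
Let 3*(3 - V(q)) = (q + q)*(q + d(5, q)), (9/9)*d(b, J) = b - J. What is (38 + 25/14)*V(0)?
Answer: 1671/14 ≈ 119.36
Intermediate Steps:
d(b, J) = b - J
V(q) = 3 - 10*q/3 (V(q) = 3 - (q + q)*(q + (5 - q))/3 = 3 - 2*q*5/3 = 3 - 10*q/3)
(38 + 25/14)*V(0) = (38 + 25/14)*(3 - 10/3*0) = (38 + 25*(1/14))*(3 + 0) = (38 + 25/14)*3 = (557/14)*3 = 1671/14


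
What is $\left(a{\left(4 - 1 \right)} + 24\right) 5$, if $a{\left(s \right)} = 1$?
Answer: $125$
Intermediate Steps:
$\left(a{\left(4 - 1 \right)} + 24\right) 5 = \left(1 + 24\right) 5 = 25 \cdot 5 = 125$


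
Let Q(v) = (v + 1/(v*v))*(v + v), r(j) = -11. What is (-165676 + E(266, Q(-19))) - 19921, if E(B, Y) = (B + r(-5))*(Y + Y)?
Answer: 3468817/19 ≈ 1.8257e+5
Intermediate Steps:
Q(v) = 2*v*(v + v⁻²) (Q(v) = (v + 1/(v²))*(2*v) = (v + v⁻²)*(2*v) = 2*v*(v + v⁻²))
E(B, Y) = 2*Y*(-11 + B) (E(B, Y) = (B - 11)*(Y + Y) = (-11 + B)*(2*Y) = 2*Y*(-11 + B))
(-165676 + E(266, Q(-19))) - 19921 = (-165676 + 2*(2*(1 + (-19)³)/(-19))*(-11 + 266)) - 19921 = (-165676 + 2*(2*(-1/19)*(1 - 6859))*255) - 19921 = (-165676 + 2*(2*(-1/19)*(-6858))*255) - 19921 = (-165676 + 2*(13716/19)*255) - 19921 = (-165676 + 6995160/19) - 19921 = 3847316/19 - 19921 = 3468817/19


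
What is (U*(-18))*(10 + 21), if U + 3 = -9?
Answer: 6696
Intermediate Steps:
U = -12 (U = -3 - 9 = -12)
(U*(-18))*(10 + 21) = (-12*(-18))*(10 + 21) = 216*31 = 6696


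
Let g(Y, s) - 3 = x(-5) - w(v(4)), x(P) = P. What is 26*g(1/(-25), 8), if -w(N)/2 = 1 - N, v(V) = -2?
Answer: 104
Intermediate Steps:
w(N) = -2 + 2*N (w(N) = -2*(1 - N) = -2 + 2*N)
g(Y, s) = 4 (g(Y, s) = 3 + (-5 - (-2 + 2*(-2))) = 3 + (-5 - (-2 - 4)) = 3 + (-5 - 1*(-6)) = 3 + (-5 + 6) = 3 + 1 = 4)
26*g(1/(-25), 8) = 26*4 = 104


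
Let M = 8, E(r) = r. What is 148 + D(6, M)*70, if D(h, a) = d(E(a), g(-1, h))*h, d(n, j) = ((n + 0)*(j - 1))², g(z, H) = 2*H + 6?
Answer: 7768468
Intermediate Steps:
g(z, H) = 6 + 2*H
d(n, j) = n²*(-1 + j)² (d(n, j) = (n*(-1 + j))² = n²*(-1 + j)²)
D(h, a) = h*a²*(5 + 2*h)² (D(h, a) = (a²*(-1 + (6 + 2*h))²)*h = (a²*(5 + 2*h)²)*h = h*a²*(5 + 2*h)²)
148 + D(6, M)*70 = 148 + (6*8²*(5 + 2*6)²)*70 = 148 + (6*64*(5 + 12)²)*70 = 148 + (6*64*17²)*70 = 148 + (6*64*289)*70 = 148 + 110976*70 = 148 + 7768320 = 7768468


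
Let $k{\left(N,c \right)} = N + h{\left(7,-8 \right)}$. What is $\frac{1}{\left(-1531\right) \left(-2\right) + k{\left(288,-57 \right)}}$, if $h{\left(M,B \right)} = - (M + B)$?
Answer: $\frac{1}{3351} \approx 0.00029842$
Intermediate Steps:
$h{\left(M,B \right)} = - B - M$ ($h{\left(M,B \right)} = - (B + M) = - B - M$)
$k{\left(N,c \right)} = 1 + N$ ($k{\left(N,c \right)} = N - -1 = N + \left(8 - 7\right) = N + 1 = 1 + N$)
$\frac{1}{\left(-1531\right) \left(-2\right) + k{\left(288,-57 \right)}} = \frac{1}{\left(-1531\right) \left(-2\right) + \left(1 + 288\right)} = \frac{1}{3062 + 289} = \frac{1}{3351}$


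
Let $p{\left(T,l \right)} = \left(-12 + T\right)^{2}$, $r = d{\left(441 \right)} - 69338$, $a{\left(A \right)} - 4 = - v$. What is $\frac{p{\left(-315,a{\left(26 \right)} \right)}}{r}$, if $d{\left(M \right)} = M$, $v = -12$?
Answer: $- \frac{106929}{68897} \approx -1.552$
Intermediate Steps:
$a{\left(A \right)} = 16$ ($a{\left(A \right)} = 4 - -12 = 4 + 12 = 16$)
$r = -68897$ ($r = 441 - 69338 = -68897$)
$\frac{p{\left(-315,a{\left(26 \right)} \right)}}{r} = \frac{\left(-12 - 315\right)^{2}}{-68897} = \left(-327\right)^{2} \left(- \frac{1}{68897}\right) = 106929 \left(- \frac{1}{68897}\right) = - \frac{106929}{68897}$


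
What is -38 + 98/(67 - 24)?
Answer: -1536/43 ≈ -35.721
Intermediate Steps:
-38 + 98/(67 - 24) = -38 + 98/43 = -1536/43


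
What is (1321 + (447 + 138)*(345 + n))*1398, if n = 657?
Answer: 821312418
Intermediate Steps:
(1321 + (447 + 138)*(345 + n))*1398 = (1321 + (447 + 138)*(345 + 657))*1398 = (1321 + 585*1002)*1398 = (1321 + 586170)*1398 = 587491*1398 = 821312418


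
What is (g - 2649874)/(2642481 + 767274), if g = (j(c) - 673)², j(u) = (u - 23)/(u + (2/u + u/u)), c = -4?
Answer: -36052059/55692665 ≈ -0.64734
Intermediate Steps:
j(u) = (-23 + u)/(1 + u + 2/u) (j(u) = (-23 + u)/(u + (2/u + 1)) = (-23 + u)/(u + (1 + 2/u)) = (-23 + u)/(1 + u + 2/u))
g = 21687649/49 (g = (-4*(-23 - 4)/(2 - 4 + (-4)²) - 673)² = (-4*(-27)/(2 - 4 + 16) - 673)² = (-4*(-27)/14 - 673)² = (-4*1/14*(-27) - 673)² = (54/7 - 673)² = (-4657/7)² = 21687649/49 ≈ 4.4261e+5)
(g - 2649874)/(2642481 + 767274) = (21687649/49 - 2649874)/(2642481 + 767274) = -108156177/49/3409755 = -108156177/49*1/3409755 = -36052059/55692665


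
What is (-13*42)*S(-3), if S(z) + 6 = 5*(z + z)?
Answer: 19656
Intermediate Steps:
S(z) = -6 + 10*z (S(z) = -6 + 5*(z + z) = -6 + 5*(2*z) = -6 + 10*z)
(-13*42)*S(-3) = (-13*42)*(-6 + 10*(-3)) = -546*(-6 - 30) = -546*(-36) = 19656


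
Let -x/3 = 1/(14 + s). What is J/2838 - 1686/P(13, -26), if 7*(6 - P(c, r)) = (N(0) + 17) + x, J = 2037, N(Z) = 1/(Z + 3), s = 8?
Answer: -735758149/1548602 ≈ -475.11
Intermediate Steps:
x = -3/22 (x = -3/(14 + 8) = -3/22 ≈ -0.13636)
N(Z) = 1/(3 + Z)
P(c, r) = 1637/462 (P(c, r) = 6 - ((1/(3 + 0) + 17) - 3/22)/7 = 6 - ((1/3 + 17) - 3/22)/7 = 6 - ((⅓ + 17) - 3/22)/7 = 6 - (52/3 - 3/22)/7 = 6 - ⅐*1135/66 = 6 - 1135/462 = 1637/462)
J/2838 - 1686/P(13, -26) = 2037/2838 - 1686/1637/462 = 2037*(1/2838) - 1686*462/1637 = 679/946 - 778932/1637 = -735758149/1548602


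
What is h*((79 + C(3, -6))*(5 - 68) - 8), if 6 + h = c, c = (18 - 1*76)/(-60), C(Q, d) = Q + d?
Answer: 362098/15 ≈ 24140.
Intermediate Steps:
c = 29/30 (c = (18 - 76)*(-1/60) = -58*(-1/60) = 29/30 ≈ 0.96667)
h = -151/30 (h = -6 + 29/30 = -151/30 ≈ -5.0333)
h*((79 + C(3, -6))*(5 - 68) - 8) = -151*((79 + (3 - 6))*(5 - 68) - 8)/30 = -151*((79 - 3)*(-63) - 8)/30 = -151*(76*(-63) - 8)/30 = -151*(-4788 - 8)/30 = -151/30*(-4796) = 362098/15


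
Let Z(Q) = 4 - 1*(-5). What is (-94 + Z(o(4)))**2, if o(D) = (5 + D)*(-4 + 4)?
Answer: 7225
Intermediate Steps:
o(D) = 0 (o(D) = (5 + D)*0 = 0)
Z(Q) = 9 (Z(Q) = 4 + 5 = 9)
(-94 + Z(o(4)))**2 = (-94 + 9)**2 = (-85)**2 = 7225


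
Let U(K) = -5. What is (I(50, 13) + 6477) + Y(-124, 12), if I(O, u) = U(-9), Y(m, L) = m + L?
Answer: 6360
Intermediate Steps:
Y(m, L) = L + m
I(O, u) = -5
(I(50, 13) + 6477) + Y(-124, 12) = (-5 + 6477) + (12 - 124) = 6472 - 112 = 6360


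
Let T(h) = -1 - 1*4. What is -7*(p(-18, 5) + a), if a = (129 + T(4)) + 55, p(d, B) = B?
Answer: -1288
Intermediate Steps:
T(h) = -5 (T(h) = -1 - 4 = -5)
a = 179 (a = (129 - 5) + 55 = 124 + 55 = 179)
-7*(p(-18, 5) + a) = -7*(5 + 179) = -7*184 = -1288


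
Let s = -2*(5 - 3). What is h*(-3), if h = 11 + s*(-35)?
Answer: -453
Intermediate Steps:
s = -4 (s = -2*2 = -4)
h = 151 (h = 11 - 4*(-35) = 11 + 140 = 151)
h*(-3) = 151*(-3) = -453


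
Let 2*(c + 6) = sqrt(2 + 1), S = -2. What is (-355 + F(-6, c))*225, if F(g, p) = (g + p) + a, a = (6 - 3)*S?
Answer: -83925 + 225*sqrt(3)/2 ≈ -83730.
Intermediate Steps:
a = -6 (a = (6 - 3)*(-2) = 3*(-2) = -6)
c = -6 + sqrt(3)/2 (c = -6 + sqrt(2 + 1)/2 = -6 + sqrt(3)/2 ≈ -5.1340)
F(g, p) = -6 + g + p (F(g, p) = (g + p) - 6 = -6 + g + p)
(-355 + F(-6, c))*225 = (-355 + (-6 - 6 + (-6 + sqrt(3)/2)))*225 = (-355 + (-18 + sqrt(3)/2))*225 = (-373 + sqrt(3)/2)*225 = -83925 + 225*sqrt(3)/2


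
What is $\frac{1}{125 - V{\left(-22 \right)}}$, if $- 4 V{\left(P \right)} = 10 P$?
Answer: $\frac{1}{70} \approx 0.014286$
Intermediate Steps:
$V{\left(P \right)} = - \frac{5 P}{2}$ ($V{\left(P \right)} = - \frac{10 P}{4} = - \frac{5 P}{2}$)
$\frac{1}{125 - V{\left(-22 \right)}} = \frac{1}{125 - \left(- \frac{5}{2}\right) \left(-22\right)} = \frac{1}{125 - 55} = \frac{1}{70}$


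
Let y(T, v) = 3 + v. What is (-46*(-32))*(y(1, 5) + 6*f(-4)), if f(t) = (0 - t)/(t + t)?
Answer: 7360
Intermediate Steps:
f(t) = -½ (f(t) = (-t)/((2*t)) = (-t)*(1/(2*t)) = -½)
(-46*(-32))*(y(1, 5) + 6*f(-4)) = (-46*(-32))*((3 + 5) + 6*(-½)) = 1472*(8 - 3) = 1472*5 = 7360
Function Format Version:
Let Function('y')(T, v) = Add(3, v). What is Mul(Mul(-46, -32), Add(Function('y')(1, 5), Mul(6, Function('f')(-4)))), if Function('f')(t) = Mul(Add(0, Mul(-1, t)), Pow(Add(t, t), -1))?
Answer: 7360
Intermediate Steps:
Function('f')(t) = Rational(-1, 2) (Function('f')(t) = Mul(Mul(-1, t), Pow(Mul(2, t), -1)) = Mul(Mul(-1, t), Mul(Rational(1, 2), Pow(t, -1))) = Rational(-1, 2))
Mul(Mul(-46, -32), Add(Function('y')(1, 5), Mul(6, Function('f')(-4)))) = Mul(Mul(-46, -32), Add(Add(3, 5), Mul(6, Rational(-1, 2)))) = Mul(1472, Add(8, -3)) = Mul(1472, 5) = 7360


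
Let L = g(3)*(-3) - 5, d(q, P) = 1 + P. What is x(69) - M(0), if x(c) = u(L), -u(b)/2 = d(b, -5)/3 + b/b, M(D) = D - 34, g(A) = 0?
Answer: 104/3 ≈ 34.667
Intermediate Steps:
M(D) = -34 + D
L = -5 (L = 0*(-3) - 5 = 0 - 5 = -5)
u(b) = ⅔ (u(b) = -2*((1 - 5)/3 + b/b) = -2*(-4*⅓ + 1) = -2*(-4/3 + 1) = -2*(-⅓) = ⅔)
x(c) = ⅔
x(69) - M(0) = ⅔ - (-34 + 0) = ⅔ - 1*(-34) = ⅔ + 34 = 104/3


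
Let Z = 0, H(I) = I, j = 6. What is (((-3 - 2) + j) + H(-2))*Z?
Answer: 0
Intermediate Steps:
(((-3 - 2) + j) + H(-2))*Z = (((-3 - 2) + 6) - 2)*0 = ((-5 + 6) - 2)*0 = (1 - 2)*0 = -1*0 = 0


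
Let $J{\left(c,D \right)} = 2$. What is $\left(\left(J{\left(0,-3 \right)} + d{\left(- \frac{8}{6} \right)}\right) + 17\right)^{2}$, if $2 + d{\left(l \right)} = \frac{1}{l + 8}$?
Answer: $\frac{117649}{400} \approx 294.12$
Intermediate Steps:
$d{\left(l \right)} = -2 + \frac{1}{8 + l}$ ($d{\left(l \right)} = -2 + \frac{1}{l + 8} = -2 + \frac{1}{8 + l}$)
$\left(\left(J{\left(0,-3 \right)} + d{\left(- \frac{8}{6} \right)}\right) + 17\right)^{2} = \left(\left(2 + \frac{-15 - 2 \left(- \frac{8}{6}\right)}{8 - \frac{8}{6}}\right) + 17\right)^{2} = \left(\left(2 + \frac{-15 - 2 \left(\left(-8\right) \frac{1}{6}\right)}{8 - \frac{4}{3}}\right) + 17\right)^{2} = \left(\left(2 + \frac{-15 - - \frac{8}{3}}{8 - \frac{4}{3}}\right) + 17\right)^{2} = \left(\left(2 + \frac{-15 + \frac{8}{3}}{\frac{20}{3}}\right) + 17\right)^{2} = \left(\left(2 + \frac{3}{20} \left(- \frac{37}{3}\right)\right) + 17\right)^{2} = \left(\left(2 - \frac{37}{20}\right) + 17\right)^{2} = \left(\frac{3}{20} + 17\right)^{2} = \left(\frac{343}{20}\right)^{2} = \frac{117649}{400}$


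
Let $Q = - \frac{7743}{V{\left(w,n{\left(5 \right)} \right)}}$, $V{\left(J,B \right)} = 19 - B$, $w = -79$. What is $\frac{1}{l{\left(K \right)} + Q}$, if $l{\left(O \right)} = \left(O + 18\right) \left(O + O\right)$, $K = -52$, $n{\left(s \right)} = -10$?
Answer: $\frac{1}{3269} \approx 0.0003059$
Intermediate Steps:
$l{\left(O \right)} = 2 O \left(18 + O\right)$ ($l{\left(O \right)} = \left(18 + O\right) 2 O = 2 O \left(18 + O\right)$)
$Q = -267$ ($Q = - \frac{7743}{19 - -10} = - \frac{7743}{19 + 10} = - \frac{7743}{29} = \left(-7743\right) \frac{1}{29} = -267$)
$\frac{1}{l{\left(K \right)} + Q} = \frac{1}{2 \left(-52\right) \left(18 - 52\right) - 267} = \frac{1}{2 \left(-52\right) \left(-34\right) - 267} = \frac{1}{3536 - 267} = \frac{1}{3269}$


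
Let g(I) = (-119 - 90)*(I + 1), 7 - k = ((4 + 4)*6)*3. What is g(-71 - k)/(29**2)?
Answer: -14003/841 ≈ -16.650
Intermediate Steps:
k = -137 (k = 7 - (4 + 4)*6*3 = 7 - 8*6*3 = 7 - 48*3 = 7 - 1*144 = 7 - 144 = -137)
g(I) = -209 - 209*I (g(I) = -209*(1 + I) = -209 - 209*I)
g(-71 - k)/(29**2) = (-209 - 209*(-71 - 1*(-137)))/(29**2) = (-209 - 209*(-71 + 137))/841 = (-209 - 209*66)*(1/841) = (-209 - 13794)*(1/841) = -14003*1/841 = -14003/841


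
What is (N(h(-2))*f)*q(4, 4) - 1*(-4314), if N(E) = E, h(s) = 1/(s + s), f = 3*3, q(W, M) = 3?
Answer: 17229/4 ≈ 4307.3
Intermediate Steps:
f = 9
h(s) = 1/(2*s)
(N(h(-2))*f)*q(4, 4) - 1*(-4314) = (((1/2)/(-2))*9)*3 - 1*(-4314) = (((1/2)*(-1/2))*9)*3 + 4314 = -1/4*9*3 + 4314 = -9/4*3 + 4314 = -27/4 + 4314 = 17229/4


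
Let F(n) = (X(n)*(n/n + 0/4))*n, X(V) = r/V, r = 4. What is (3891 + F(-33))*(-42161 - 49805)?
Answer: -358207570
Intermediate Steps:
X(V) = 4/V
F(n) = 4 (F(n) = ((4/n)*(n/n + 0/4))*n = ((4/n)*(1 + 0*(1/4)))*n = ((4/n)*(1 + 0))*n = ((4/n)*1)*n = (4/n)*n = 4)
(3891 + F(-33))*(-42161 - 49805) = (3891 + 4)*(-42161 - 49805) = 3895*(-91966) = -358207570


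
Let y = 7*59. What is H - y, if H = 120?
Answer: -293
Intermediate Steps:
y = 413
H - y = 120 - 1*413 = 120 - 413 = -293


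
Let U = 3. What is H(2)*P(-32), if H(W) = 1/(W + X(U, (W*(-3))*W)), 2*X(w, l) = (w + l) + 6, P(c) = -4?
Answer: -8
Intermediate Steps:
X(w, l) = 3 + l/2 + w/2 (X(w, l) = ((w + l) + 6)/2 = ((l + w) + 6)/2 = (6 + l + w)/2 = 3 + l/2 + w/2)
H(W) = 1/(9/2 + W - 3*W²/2) (H(W) = 1/(W + (3 + ((W*(-3))*W)/2 + (½)*3)) = 1/(W + (3 + ((-3*W)*W)/2 + 3/2)) = 1/(W + (3 + (-3*W²)/2 + 3/2)) = 1/(W + (3 - 3*W²/2 + 3/2)) = 1/(W + (9/2 - 3*W²/2)) = 1/(9/2 + W - 3*W²/2))
H(2)*P(-32) = (2/(9 - 3*2² + 2*2))*(-4) = (2/(9 - 3*4 + 4))*(-4) = (2/(9 - 12 + 4))*(-4) = (2/1)*(-4) = (2*1)*(-4) = 2*(-4) = -8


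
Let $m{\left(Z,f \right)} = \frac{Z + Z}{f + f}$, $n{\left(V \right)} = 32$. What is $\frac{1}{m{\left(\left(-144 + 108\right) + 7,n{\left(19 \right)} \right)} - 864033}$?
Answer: $- \frac{32}{27649085} \approx -1.1574 \cdot 10^{-6}$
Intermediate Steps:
$m{\left(Z,f \right)} = \frac{Z}{f}$ ($m{\left(Z,f \right)} = \frac{2 Z}{2 f} = 2 Z \frac{1}{2 f} = \frac{Z}{f}$)
$\frac{1}{m{\left(\left(-144 + 108\right) + 7,n{\left(19 \right)} \right)} - 864033} = \frac{1}{\frac{\left(-144 + 108\right) + 7}{32} - 864033} = \frac{1}{\left(-36 + 7\right) \frac{1}{32} - 864033} = \frac{1}{\left(-29\right) \frac{1}{32} - 864033} = \frac{1}{- \frac{29}{32} - 864033} = \frac{1}{- \frac{27649085}{32}} = - \frac{32}{27649085}$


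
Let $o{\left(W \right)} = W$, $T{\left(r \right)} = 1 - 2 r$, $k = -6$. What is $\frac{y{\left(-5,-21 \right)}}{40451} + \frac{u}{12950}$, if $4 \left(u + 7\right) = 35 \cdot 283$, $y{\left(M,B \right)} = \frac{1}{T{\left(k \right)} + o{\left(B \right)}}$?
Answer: $\frac{14268859}{74834350} \approx 0.19067$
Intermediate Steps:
$y{\left(M,B \right)} = \frac{1}{13 + B}$ ($y{\left(M,B \right)} = \frac{1}{\left(1 - -12\right) + B} = \frac{1}{\left(1 + 12\right) + B} = \frac{1}{13 + B}$)
$u = \frac{9877}{4}$ ($u = -7 + \frac{35 \cdot 283}{4} = -7 + \frac{1}{4} \cdot 9905 = -7 + \frac{9905}{4} = \frac{9877}{4} \approx 2469.3$)
$\frac{y{\left(-5,-21 \right)}}{40451} + \frac{u}{12950} = \frac{1}{\left(13 - 21\right) 40451} + \frac{9877}{4 \cdot 12950} = \frac{1}{-8} \cdot \frac{1}{40451} + \frac{9877}{4} \cdot \frac{1}{12950} = \left(- \frac{1}{8}\right) \frac{1}{40451} + \frac{1411}{7400} = - \frac{1}{323608} + \frac{1411}{7400} = \frac{14268859}{74834350}$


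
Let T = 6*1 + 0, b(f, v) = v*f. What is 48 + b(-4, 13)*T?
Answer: -264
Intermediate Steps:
b(f, v) = f*v
T = 6 (T = 6 + 0 = 6)
48 + b(-4, 13)*T = 48 - 4*13*6 = 48 - 52*6 = 48 - 312 = -264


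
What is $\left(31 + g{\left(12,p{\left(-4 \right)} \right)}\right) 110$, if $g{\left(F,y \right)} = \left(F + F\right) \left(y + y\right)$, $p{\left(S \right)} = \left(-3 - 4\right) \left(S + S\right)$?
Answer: $299090$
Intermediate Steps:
$p{\left(S \right)} = - 14 S$ ($p{\left(S \right)} = - 7 \cdot 2 S = - 14 S$)
$g{\left(F,y \right)} = 4 F y$ ($g{\left(F,y \right)} = 2 F 2 y = 4 F y$)
$\left(31 + g{\left(12,p{\left(-4 \right)} \right)}\right) 110 = \left(31 + 4 \cdot 12 \left(\left(-14\right) \left(-4\right)\right)\right) 110 = \left(31 + 4 \cdot 12 \cdot 56\right) 110 = \left(31 + 2688\right) 110 = 2719 \cdot 110 = 299090$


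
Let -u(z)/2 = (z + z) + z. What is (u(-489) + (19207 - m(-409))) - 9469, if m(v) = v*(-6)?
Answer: 10218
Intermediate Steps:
u(z) = -6*z (u(z) = -2*((z + z) + z) = -2*(2*z + z) = -6*z)
m(v) = -6*v
(u(-489) + (19207 - m(-409))) - 9469 = (-6*(-489) + (19207 - (-6)*(-409))) - 9469 = (2934 + (19207 - 1*2454)) - 9469 = (2934 + (19207 - 2454)) - 9469 = (2934 + 16753) - 9469 = 19687 - 9469 = 10218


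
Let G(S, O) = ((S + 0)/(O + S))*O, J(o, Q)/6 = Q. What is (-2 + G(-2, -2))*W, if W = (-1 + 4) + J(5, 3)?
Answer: -63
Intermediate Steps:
J(o, Q) = 6*Q
W = 21 (W = (-1 + 4) + 6*3 = 3 + 18 = 21)
G(S, O) = O*S/(O + S) (G(S, O) = (S/(O + S))*O = O*S/(O + S))
(-2 + G(-2, -2))*W = (-2 - 2*(-2)/(-2 - 2))*21 = (-2 - 2*(-2)/(-4))*21 = (-2 - 2*(-2)*(-¼))*21 = (-2 - 1)*21 = -3*21 = -63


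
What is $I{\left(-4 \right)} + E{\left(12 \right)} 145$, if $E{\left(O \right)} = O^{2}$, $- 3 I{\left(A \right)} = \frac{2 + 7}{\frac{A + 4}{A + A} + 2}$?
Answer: $\frac{41757}{2} \approx 20879.0$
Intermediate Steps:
$I{\left(A \right)} = - \frac{3}{2 + \frac{4 + A}{2 A}}$ ($I{\left(A \right)} = - \frac{\left(2 + 7\right) \frac{1}{\frac{A + 4}{A + A} + 2}}{3} = - \frac{9 \frac{1}{\frac{4 + A}{2 A} + 2}}{3} = - \frac{9 \frac{1}{2 + \frac{4 + A}{2 A}}}{3} = - \frac{3}{2 + \frac{4 + A}{2 A}}$)
$I{\left(-4 \right)} + E{\left(12 \right)} 145 = \left(-6\right) \left(-4\right) \frac{1}{4 + 5 \left(-4\right)} + 12^{2} \cdot 145 = \left(-6\right) \left(-4\right) \frac{1}{4 - 20} + 144 \cdot 145 = \left(-6\right) \left(-4\right) \frac{1}{-16} + 20880 = \left(-6\right) \left(-4\right) \left(- \frac{1}{16}\right) + 20880 = - \frac{3}{2} + 20880 = \frac{41757}{2}$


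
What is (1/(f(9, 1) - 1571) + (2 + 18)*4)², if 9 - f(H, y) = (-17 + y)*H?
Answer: 12868406721/2010724 ≈ 6399.9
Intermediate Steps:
f(H, y) = 9 - H*(-17 + y) (f(H, y) = 9 - (-17 + y)*H = 9 - H*(-17 + y))
(1/(f(9, 1) - 1571) + (2 + 18)*4)² = (1/((9 + 17*9 - 1*9*1) - 1571) + (2 + 18)*4)² = (1/((9 + 153 - 9) - 1571) + 20*4)² = (1/(153 - 1571) + 80)² = (1/(-1418) + 80)² = (-1/1418 + 80)² = (113439/1418)² = 12868406721/2010724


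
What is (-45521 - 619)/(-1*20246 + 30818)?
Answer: -3845/881 ≈ -4.3644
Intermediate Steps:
(-45521 - 619)/(-1*20246 + 30818) = -46140/(-20246 + 30818) = -46140/10572 = -46140*1/10572 = -3845/881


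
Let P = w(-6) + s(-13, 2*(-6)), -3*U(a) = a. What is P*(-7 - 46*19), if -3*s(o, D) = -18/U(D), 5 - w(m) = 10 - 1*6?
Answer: -4405/2 ≈ -2202.5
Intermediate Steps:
w(m) = 1 (w(m) = 5 - (10 - 1*6) = 5 - (10 - 6) = 5 - 1*4 = 5 - 4 = 1)
U(a) = -a/3
s(o, D) = -18/D (s(o, D) = -(-6)/((-D/3)) = -(-6)*(-3/D) = -18/D)
P = 5/2 (P = 1 - 18/(2*(-6)) = 1 - 18/(-12) = 1 - 18*(-1/12) = 1 + 3/2 = 5/2 ≈ 2.5000)
P*(-7 - 46*19) = 5*(-7 - 46*19)/2 = 5*(-7 - 874)/2 = (5/2)*(-881) = -4405/2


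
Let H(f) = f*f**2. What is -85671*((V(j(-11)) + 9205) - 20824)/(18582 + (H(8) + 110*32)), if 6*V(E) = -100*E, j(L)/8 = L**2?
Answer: 792523383/7538 ≈ 1.0514e+5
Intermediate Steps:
j(L) = 8*L**2
H(f) = f**3
V(E) = -50*E/3 (V(E) = (-100*E)/6 = -50*E/3)
-85671*((V(j(-11)) + 9205) - 20824)/(18582 + (H(8) + 110*32)) = -85671*((-400*(-11)**2/3 + 9205) - 20824)/(18582 + (8**3 + 110*32)) = -85671*((-400*121/3 + 9205) - 20824)/(18582 + (512 + 3520)) = -85671*((-50/3*968 + 9205) - 20824)/(18582 + 4032) = -85671/(22614/((-48400/3 + 9205) - 20824)) = -85671/(22614/(-20785/3 - 20824)) = -85671/(22614/(-83257/3)) = -85671/(22614*(-3/83257)) = -85671/(-67842/83257) = -85671*(-83257/67842) = 792523383/7538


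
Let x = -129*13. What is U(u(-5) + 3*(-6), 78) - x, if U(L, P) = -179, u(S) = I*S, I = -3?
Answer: 1498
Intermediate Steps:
u(S) = -3*S
x = -1677
U(u(-5) + 3*(-6), 78) - x = -179 - 1*(-1677) = -179 + 1677 = 1498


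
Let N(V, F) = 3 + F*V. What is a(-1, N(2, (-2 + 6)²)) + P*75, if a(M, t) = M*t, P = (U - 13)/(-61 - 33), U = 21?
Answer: -1945/47 ≈ -41.383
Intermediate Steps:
P = -4/47 (P = (21 - 13)/(-61 - 33) = 8/(-94) = 8*(-1/94) = -4/47 ≈ -0.085106)
a(-1, N(2, (-2 + 6)²)) + P*75 = -(3 + (-2 + 6)²*2) - 4/47*75 = -(3 + 4²*2) - 300/47 = -(3 + 16*2) - 300/47 = -(3 + 32) - 300/47 = -1*35 - 300/47 = -35 - 300/47 = -1945/47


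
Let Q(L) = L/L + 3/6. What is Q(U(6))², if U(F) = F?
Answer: 9/4 ≈ 2.2500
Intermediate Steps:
Q(L) = 3/2 (Q(L) = 1 + 3*(⅙) = 1 + ½ = 3/2)
Q(U(6))² = (3/2)² = 9/4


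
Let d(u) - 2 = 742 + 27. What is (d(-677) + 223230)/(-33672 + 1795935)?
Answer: 24889/195807 ≈ 0.12711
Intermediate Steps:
d(u) = 771 (d(u) = 2 + (742 + 27) = 2 + 769 = 771)
(d(-677) + 223230)/(-33672 + 1795935) = (771 + 223230)/(-33672 + 1795935) = 224001/1762263 = 224001*(1/1762263) = 24889/195807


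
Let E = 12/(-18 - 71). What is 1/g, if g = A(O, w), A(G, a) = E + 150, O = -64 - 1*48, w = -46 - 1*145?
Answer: 89/13338 ≈ 0.0066727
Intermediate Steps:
w = -191 (w = -46 - 145 = -191)
E = -12/89 (E = 12/(-89) = 12*(-1/89) = -12/89 ≈ -0.13483)
O = -112 (O = -64 - 48 = -112)
A(G, a) = 13338/89 (A(G, a) = -12/89 + 150 = 13338/89)
g = 13338/89 ≈ 149.87
1/g = 1/(13338/89) = 89/13338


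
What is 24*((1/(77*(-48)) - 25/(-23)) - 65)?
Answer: -5433143/3542 ≈ -1533.9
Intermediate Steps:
24*((1/(77*(-48)) - 25/(-23)) - 65) = 24*(((1/77)*(-1/48) - 25*(-1/23)) - 65) = 24*((-1/3696 + 25/23) - 65) = 24*(92377/85008 - 65) = 24*(-5433143/85008) = -5433143/3542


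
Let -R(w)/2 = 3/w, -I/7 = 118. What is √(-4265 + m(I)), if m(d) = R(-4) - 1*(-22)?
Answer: I*√16966/2 ≈ 65.127*I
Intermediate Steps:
I = -826 (I = -7*118 = -826)
R(w) = -6/w
m(d) = 47/2 (m(d) = -6/(-4) - 1*(-22) = -6*(-¼) + 22 = 3/2 + 22 = 47/2)
√(-4265 + m(I)) = √(-4265 + 47/2) = √(-8483/2) = I*√16966/2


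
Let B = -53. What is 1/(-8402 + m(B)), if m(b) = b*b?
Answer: -1/5593 ≈ -0.00017879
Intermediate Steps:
m(b) = b**2
1/(-8402 + m(B)) = 1/(-8402 + (-53)**2) = 1/(-8402 + 2809) = 1/(-5593) = -1/5593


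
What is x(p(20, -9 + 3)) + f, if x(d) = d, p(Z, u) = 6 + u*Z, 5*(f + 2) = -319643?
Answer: -320223/5 ≈ -64045.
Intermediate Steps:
f = -319653/5 (f = -2 + (⅕)*(-319643) = -2 - 319643/5 = -319653/5 ≈ -63931.)
p(Z, u) = 6 + Z*u
x(p(20, -9 + 3)) + f = (6 + 20*(-9 + 3)) - 319653/5 = (6 + 20*(-6)) - 319653/5 = (6 - 120) - 319653/5 = -114 - 319653/5 = -320223/5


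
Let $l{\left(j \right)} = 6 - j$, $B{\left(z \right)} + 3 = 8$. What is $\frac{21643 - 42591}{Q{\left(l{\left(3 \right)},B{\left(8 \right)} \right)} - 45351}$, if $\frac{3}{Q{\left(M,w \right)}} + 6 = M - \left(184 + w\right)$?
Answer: $\frac{1340672}{2902465} \approx 0.46191$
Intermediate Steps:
$B{\left(z \right)} = 5$ ($B{\left(z \right)} = -3 + 8 = 5$)
$Q{\left(M,w \right)} = \frac{3}{-190 + M - w}$ ($Q{\left(M,w \right)} = \frac{3}{-6 - \left(184 + w - M\right)} = \frac{3}{-190 + M - w}$)
$\frac{21643 - 42591}{Q{\left(l{\left(3 \right)},B{\left(8 \right)} \right)} - 45351} = \frac{21643 - 42591}{- \frac{3}{190 + 5 - \left(6 - 3\right)} - 45351} = - \frac{20948}{- \frac{3}{190 + 5 - \left(6 - 3\right)} - 45351} = - \frac{20948}{- \frac{3}{190 + 5 - 3} - 45351} = - \frac{20948}{- \frac{3}{192} - 45351} = - \frac{20948}{\left(-3\right) \frac{1}{192} - 45351} = - \frac{20948}{- \frac{1}{64} - 45351} = - \frac{20948}{- \frac{2902465}{64}} = \left(-20948\right) \left(- \frac{64}{2902465}\right) = \frac{1340672}{2902465}$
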